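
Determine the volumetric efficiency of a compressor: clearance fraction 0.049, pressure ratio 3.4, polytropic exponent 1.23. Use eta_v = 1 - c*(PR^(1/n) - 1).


PR^(1/n) = 3.4^(1/1.23) = 2.70456037
eta_v = 1 - 0.049 * (2.70456037 - 1)
eta_v = 0.9165

0.9165


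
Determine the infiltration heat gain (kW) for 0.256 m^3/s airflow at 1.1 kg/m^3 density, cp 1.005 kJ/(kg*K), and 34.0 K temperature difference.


Q = V_dot * rho * cp * dT
Q = 0.256 * 1.1 * 1.005 * 34.0
Q = 9.622 kW

9.622


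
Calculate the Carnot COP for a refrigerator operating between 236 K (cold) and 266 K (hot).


dT = 266 - 236 = 30 K
COP_carnot = T_cold / dT = 236 / 30
COP_carnot = 7.867

7.867


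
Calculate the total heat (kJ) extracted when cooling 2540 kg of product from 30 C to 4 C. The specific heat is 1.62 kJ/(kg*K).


dT = 30 - (4) = 26 K
Q = m * cp * dT = 2540 * 1.62 * 26
Q = 106985 kJ

106985


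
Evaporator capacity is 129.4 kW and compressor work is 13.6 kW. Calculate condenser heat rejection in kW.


Q_cond = Q_evap + W
Q_cond = 129.4 + 13.6
Q_cond = 143.0 kW

143.0


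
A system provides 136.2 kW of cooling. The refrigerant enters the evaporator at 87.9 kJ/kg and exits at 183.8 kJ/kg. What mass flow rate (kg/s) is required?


dh = 183.8 - 87.9 = 95.9 kJ/kg
m_dot = Q / dh = 136.2 / 95.9 = 1.4202 kg/s

1.4202


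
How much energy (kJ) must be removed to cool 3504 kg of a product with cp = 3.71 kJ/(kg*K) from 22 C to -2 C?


dT = 22 - (-2) = 24 K
Q = m * cp * dT = 3504 * 3.71 * 24
Q = 311996 kJ

311996


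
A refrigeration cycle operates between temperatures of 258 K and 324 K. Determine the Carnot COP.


dT = 324 - 258 = 66 K
COP_carnot = T_cold / dT = 258 / 66
COP_carnot = 3.909

3.909


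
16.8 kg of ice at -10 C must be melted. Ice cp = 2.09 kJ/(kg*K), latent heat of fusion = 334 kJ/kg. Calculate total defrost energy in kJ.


Sensible heat = cp * dT = 2.09 * 10 = 20.9 kJ/kg
Total per kg = 20.9 + 334 = 354.9 kJ/kg
Q = m * total = 16.8 * 354.9
Q = 5962.3 kJ

5962.3


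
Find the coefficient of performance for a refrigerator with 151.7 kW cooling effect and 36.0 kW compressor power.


COP = Q_evap / W
COP = 151.7 / 36.0
COP = 4.214

4.214


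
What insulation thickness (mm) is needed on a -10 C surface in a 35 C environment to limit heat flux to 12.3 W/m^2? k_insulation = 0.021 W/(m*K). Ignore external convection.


dT = 35 - (-10) = 45 K
thickness = k * dT / q_max * 1000
thickness = 0.021 * 45 / 12.3 * 1000
thickness = 76.8 mm

76.8


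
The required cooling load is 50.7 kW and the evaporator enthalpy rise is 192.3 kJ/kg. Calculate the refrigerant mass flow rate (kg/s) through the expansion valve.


m_dot = Q / dh
m_dot = 50.7 / 192.3
m_dot = 0.2637 kg/s

0.2637


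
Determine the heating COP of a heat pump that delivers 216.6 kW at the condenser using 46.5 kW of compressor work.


COP_hp = Q_cond / W
COP_hp = 216.6 / 46.5
COP_hp = 4.658

4.658


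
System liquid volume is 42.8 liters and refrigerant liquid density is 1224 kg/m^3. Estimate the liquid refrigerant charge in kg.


Charge = V * rho / 1000
Charge = 42.8 * 1224 / 1000
Charge = 52.39 kg

52.39


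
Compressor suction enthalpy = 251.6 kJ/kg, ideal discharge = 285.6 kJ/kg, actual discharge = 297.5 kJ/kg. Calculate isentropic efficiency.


dh_ideal = 285.6 - 251.6 = 34.0 kJ/kg
dh_actual = 297.5 - 251.6 = 45.9 kJ/kg
eta_s = dh_ideal / dh_actual = 34.0 / 45.9
eta_s = 0.7407

0.7407


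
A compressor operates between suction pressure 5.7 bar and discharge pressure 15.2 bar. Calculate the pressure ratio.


PR = P_high / P_low
PR = 15.2 / 5.7
PR = 2.667

2.667


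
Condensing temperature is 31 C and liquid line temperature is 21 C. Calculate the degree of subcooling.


Subcooling = T_cond - T_liquid
Subcooling = 31 - 21
Subcooling = 10 K

10


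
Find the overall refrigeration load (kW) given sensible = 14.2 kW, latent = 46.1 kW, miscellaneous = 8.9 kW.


Q_total = Q_s + Q_l + Q_misc
Q_total = 14.2 + 46.1 + 8.9
Q_total = 69.2 kW

69.2


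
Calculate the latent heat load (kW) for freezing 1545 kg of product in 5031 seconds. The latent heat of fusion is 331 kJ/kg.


Q_lat = m * h_fg / t
Q_lat = 1545 * 331 / 5031
Q_lat = 101.65 kW

101.65


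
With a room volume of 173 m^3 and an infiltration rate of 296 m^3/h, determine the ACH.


ACH = flow / volume
ACH = 296 / 173
ACH = 1.711

1.711


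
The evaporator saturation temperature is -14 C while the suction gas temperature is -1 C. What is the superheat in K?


Superheat = T_suction - T_evap
Superheat = -1 - (-14)
Superheat = 13 K

13


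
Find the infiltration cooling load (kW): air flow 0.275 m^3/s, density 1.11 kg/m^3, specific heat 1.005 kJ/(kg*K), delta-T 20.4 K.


Q = V_dot * rho * cp * dT
Q = 0.275 * 1.11 * 1.005 * 20.4
Q = 6.258 kW

6.258


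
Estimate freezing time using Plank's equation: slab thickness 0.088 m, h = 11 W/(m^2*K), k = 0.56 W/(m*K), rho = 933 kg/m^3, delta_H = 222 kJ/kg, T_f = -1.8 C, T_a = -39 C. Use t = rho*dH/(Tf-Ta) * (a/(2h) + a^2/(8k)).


dT = -1.8 - (-39) = 37.2 K
term1 = a/(2h) = 0.088/(2*11) = 0.004
term2 = a^2/(8k) = 0.088^2/(8*0.56) = 0.001728571429
t = rho*dH*1000/dT * (term1 + term2)
t = 933*222*1000/37.2 * (0.004 + 0.001728571429)
t = 31896 s

31896


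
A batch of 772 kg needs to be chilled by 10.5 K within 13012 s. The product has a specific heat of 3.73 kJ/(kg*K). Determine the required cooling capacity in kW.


Q = m * cp * dT / t
Q = 772 * 3.73 * 10.5 / 13012
Q = 2.324 kW

2.324


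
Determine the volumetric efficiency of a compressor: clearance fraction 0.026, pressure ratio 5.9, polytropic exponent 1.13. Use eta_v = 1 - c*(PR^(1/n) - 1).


PR^(1/n) = 5.9^(1/1.13) = 4.81027518
eta_v = 1 - 0.026 * (4.81027518 - 1)
eta_v = 0.9009

0.9009


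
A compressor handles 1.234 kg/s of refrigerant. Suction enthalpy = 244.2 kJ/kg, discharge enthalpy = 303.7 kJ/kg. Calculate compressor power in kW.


dh = 303.7 - 244.2 = 59.5 kJ/kg
W = m_dot * dh = 1.234 * 59.5 = 73.42 kW

73.42


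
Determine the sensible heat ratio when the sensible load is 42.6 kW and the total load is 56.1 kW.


SHR = Q_sensible / Q_total
SHR = 42.6 / 56.1
SHR = 0.759

0.759


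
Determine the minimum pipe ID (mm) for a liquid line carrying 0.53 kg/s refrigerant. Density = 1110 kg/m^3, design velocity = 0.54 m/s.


A = m_dot / (rho * v) = 0.53 / (1110 * 0.54) = 0.0008842175509 m^2
d = sqrt(4*A/pi) * 1000
d = 33.6 mm

33.6


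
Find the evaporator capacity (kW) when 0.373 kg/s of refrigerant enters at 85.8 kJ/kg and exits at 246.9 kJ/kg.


dh = 246.9 - 85.8 = 161.1 kJ/kg
Q_evap = m_dot * dh = 0.373 * 161.1
Q_evap = 60.09 kW

60.09


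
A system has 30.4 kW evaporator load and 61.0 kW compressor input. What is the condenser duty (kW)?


Q_cond = Q_evap + W
Q_cond = 30.4 + 61.0
Q_cond = 91.4 kW

91.4


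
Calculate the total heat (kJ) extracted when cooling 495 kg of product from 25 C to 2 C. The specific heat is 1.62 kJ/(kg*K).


dT = 25 - (2) = 23 K
Q = m * cp * dT = 495 * 1.62 * 23
Q = 18444 kJ

18444


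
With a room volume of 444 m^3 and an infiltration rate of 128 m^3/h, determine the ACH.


ACH = flow / volume
ACH = 128 / 444
ACH = 0.288

0.288


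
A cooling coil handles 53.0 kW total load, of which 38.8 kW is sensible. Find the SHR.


SHR = Q_sensible / Q_total
SHR = 38.8 / 53.0
SHR = 0.732

0.732


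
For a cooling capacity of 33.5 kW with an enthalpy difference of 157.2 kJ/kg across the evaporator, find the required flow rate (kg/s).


m_dot = Q / dh
m_dot = 33.5 / 157.2
m_dot = 0.2131 kg/s

0.2131


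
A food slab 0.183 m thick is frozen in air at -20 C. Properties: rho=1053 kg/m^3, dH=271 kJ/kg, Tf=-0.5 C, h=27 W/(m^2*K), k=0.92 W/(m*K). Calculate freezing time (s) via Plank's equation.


dT = -0.5 - (-20) = 19.5 K
term1 = a/(2h) = 0.183/(2*27) = 0.003388888889
term2 = a^2/(8k) = 0.183^2/(8*0.92) = 0.00455013587
t = rho*dH*1000/dT * (term1 + term2)
t = 1053*271*1000/19.5 * (0.003388888889 + 0.00455013587)
t = 116180 s

116180


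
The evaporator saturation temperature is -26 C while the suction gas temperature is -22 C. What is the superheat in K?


Superheat = T_suction - T_evap
Superheat = -22 - (-26)
Superheat = 4 K

4


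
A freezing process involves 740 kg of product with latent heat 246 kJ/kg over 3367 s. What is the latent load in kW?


Q_lat = m * h_fg / t
Q_lat = 740 * 246 / 3367
Q_lat = 54.07 kW

54.07


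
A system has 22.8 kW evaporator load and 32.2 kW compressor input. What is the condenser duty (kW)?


Q_cond = Q_evap + W
Q_cond = 22.8 + 32.2
Q_cond = 55.0 kW

55.0


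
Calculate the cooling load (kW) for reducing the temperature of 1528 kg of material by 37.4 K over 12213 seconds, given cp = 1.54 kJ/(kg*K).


Q = m * cp * dT / t
Q = 1528 * 1.54 * 37.4 / 12213
Q = 7.206 kW

7.206


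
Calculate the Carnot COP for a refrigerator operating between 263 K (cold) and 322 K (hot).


dT = 322 - 263 = 59 K
COP_carnot = T_cold / dT = 263 / 59
COP_carnot = 4.458

4.458


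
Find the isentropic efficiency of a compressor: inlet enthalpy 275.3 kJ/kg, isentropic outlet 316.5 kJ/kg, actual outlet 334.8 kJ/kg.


dh_ideal = 316.5 - 275.3 = 41.2 kJ/kg
dh_actual = 334.8 - 275.3 = 59.5 kJ/kg
eta_s = dh_ideal / dh_actual = 41.2 / 59.5
eta_s = 0.6924

0.6924


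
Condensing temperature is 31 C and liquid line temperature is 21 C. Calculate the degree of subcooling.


Subcooling = T_cond - T_liquid
Subcooling = 31 - 21
Subcooling = 10 K

10


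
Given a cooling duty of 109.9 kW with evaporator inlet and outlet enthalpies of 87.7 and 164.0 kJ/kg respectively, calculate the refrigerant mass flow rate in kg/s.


dh = 164.0 - 87.7 = 76.3 kJ/kg
m_dot = Q / dh = 109.9 / 76.3 = 1.4404 kg/s

1.4404


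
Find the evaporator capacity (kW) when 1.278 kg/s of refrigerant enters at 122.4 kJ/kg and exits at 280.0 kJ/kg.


dh = 280.0 - 122.4 = 157.6 kJ/kg
Q_evap = m_dot * dh = 1.278 * 157.6
Q_evap = 201.41 kW

201.41


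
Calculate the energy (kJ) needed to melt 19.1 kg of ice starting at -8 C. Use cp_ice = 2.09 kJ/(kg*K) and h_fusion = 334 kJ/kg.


Sensible heat = cp * dT = 2.09 * 8 = 16.72 kJ/kg
Total per kg = 16.72 + 334 = 350.72 kJ/kg
Q = m * total = 19.1 * 350.72
Q = 6698.8 kJ

6698.8


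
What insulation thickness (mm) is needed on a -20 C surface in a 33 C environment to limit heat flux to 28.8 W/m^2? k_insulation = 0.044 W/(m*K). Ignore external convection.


dT = 33 - (-20) = 53 K
thickness = k * dT / q_max * 1000
thickness = 0.044 * 53 / 28.8 * 1000
thickness = 81.0 mm

81.0


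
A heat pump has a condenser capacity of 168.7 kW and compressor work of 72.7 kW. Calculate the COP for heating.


COP_hp = Q_cond / W
COP_hp = 168.7 / 72.7
COP_hp = 2.32

2.32


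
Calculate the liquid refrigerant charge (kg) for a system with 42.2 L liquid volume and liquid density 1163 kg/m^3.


Charge = V * rho / 1000
Charge = 42.2 * 1163 / 1000
Charge = 49.08 kg

49.08


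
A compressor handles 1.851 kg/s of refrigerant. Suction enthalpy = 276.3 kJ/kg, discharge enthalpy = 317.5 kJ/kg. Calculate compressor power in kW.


dh = 317.5 - 276.3 = 41.2 kJ/kg
W = m_dot * dh = 1.851 * 41.2 = 76.26 kW

76.26


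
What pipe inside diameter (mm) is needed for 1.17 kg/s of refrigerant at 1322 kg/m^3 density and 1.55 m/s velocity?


A = m_dot / (rho * v) = 1.17 / (1322 * 1.55) = 0.0005709823825 m^2
d = sqrt(4*A/pi) * 1000
d = 27.0 mm

27.0


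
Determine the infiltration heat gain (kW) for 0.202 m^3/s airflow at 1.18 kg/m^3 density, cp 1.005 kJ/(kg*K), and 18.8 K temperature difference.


Q = V_dot * rho * cp * dT
Q = 0.202 * 1.18 * 1.005 * 18.8
Q = 4.504 kW

4.504


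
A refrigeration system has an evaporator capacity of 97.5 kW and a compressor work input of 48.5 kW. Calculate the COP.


COP = Q_evap / W
COP = 97.5 / 48.5
COP = 2.01

2.01


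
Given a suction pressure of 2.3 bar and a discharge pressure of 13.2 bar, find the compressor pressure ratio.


PR = P_high / P_low
PR = 13.2 / 2.3
PR = 5.739

5.739


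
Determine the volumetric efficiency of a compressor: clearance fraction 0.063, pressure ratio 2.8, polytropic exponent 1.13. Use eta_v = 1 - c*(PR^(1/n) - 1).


PR^(1/n) = 2.8^(1/1.13) = 2.48722499
eta_v = 1 - 0.063 * (2.48722499 - 1)
eta_v = 0.9063

0.9063


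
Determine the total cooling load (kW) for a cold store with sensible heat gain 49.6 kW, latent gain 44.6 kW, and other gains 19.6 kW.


Q_total = Q_s + Q_l + Q_misc
Q_total = 49.6 + 44.6 + 19.6
Q_total = 113.8 kW

113.8


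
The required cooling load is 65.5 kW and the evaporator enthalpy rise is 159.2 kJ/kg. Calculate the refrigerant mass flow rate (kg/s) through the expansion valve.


m_dot = Q / dh
m_dot = 65.5 / 159.2
m_dot = 0.4114 kg/s

0.4114


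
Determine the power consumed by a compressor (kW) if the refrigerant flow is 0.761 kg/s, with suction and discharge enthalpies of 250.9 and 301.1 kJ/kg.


dh = 301.1 - 250.9 = 50.2 kJ/kg
W = m_dot * dh = 0.761 * 50.2 = 38.2 kW

38.2


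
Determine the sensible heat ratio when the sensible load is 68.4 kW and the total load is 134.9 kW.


SHR = Q_sensible / Q_total
SHR = 68.4 / 134.9
SHR = 0.507

0.507


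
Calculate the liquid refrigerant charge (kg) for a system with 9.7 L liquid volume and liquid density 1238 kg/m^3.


Charge = V * rho / 1000
Charge = 9.7 * 1238 / 1000
Charge = 12.01 kg

12.01


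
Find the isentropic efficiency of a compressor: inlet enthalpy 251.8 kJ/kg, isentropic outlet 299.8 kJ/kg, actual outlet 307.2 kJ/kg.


dh_ideal = 299.8 - 251.8 = 48.0 kJ/kg
dh_actual = 307.2 - 251.8 = 55.4 kJ/kg
eta_s = dh_ideal / dh_actual = 48.0 / 55.4
eta_s = 0.8664

0.8664


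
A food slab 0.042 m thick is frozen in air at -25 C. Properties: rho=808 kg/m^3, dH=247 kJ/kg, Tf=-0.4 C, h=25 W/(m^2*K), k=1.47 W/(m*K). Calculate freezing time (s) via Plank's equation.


dT = -0.4 - (-25) = 24.6 K
term1 = a/(2h) = 0.042/(2*25) = 0.00084
term2 = a^2/(8k) = 0.042^2/(8*1.47) = 0.00015
t = rho*dH*1000/dT * (term1 + term2)
t = 808*247*1000/24.6 * (0.00084 + 0.00015)
t = 8032 s

8032


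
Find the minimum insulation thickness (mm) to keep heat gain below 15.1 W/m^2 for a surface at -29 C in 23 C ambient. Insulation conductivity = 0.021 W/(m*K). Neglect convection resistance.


dT = 23 - (-29) = 52 K
thickness = k * dT / q_max * 1000
thickness = 0.021 * 52 / 15.1 * 1000
thickness = 72.3 mm

72.3


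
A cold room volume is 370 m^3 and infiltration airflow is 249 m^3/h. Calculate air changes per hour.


ACH = flow / volume
ACH = 249 / 370
ACH = 0.673

0.673


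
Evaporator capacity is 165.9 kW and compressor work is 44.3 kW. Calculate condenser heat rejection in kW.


Q_cond = Q_evap + W
Q_cond = 165.9 + 44.3
Q_cond = 210.2 kW

210.2


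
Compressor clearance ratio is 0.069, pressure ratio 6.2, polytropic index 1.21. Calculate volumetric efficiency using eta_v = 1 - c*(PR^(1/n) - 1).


PR^(1/n) = 6.2^(1/1.21) = 4.51719839
eta_v = 1 - 0.069 * (4.51719839 - 1)
eta_v = 0.7573

0.7573


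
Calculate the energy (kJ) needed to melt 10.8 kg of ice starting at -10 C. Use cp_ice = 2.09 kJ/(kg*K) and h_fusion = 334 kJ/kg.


Sensible heat = cp * dT = 2.09 * 10 = 20.9 kJ/kg
Total per kg = 20.9 + 334 = 354.9 kJ/kg
Q = m * total = 10.8 * 354.9
Q = 3832.9 kJ

3832.9


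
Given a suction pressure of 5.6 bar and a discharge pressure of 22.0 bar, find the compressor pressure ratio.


PR = P_high / P_low
PR = 22.0 / 5.6
PR = 3.929

3.929


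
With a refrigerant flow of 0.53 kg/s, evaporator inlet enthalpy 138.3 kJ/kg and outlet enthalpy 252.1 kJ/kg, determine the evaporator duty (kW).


dh = 252.1 - 138.3 = 113.8 kJ/kg
Q_evap = m_dot * dh = 0.53 * 113.8
Q_evap = 60.31 kW

60.31


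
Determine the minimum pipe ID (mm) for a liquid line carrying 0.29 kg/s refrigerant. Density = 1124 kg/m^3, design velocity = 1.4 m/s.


A = m_dot / (rho * v) = 0.29 / (1124 * 1.4) = 0.0001842907982 m^2
d = sqrt(4*A/pi) * 1000
d = 15.3 mm

15.3


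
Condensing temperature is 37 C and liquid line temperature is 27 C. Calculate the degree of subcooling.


Subcooling = T_cond - T_liquid
Subcooling = 37 - 27
Subcooling = 10 K

10


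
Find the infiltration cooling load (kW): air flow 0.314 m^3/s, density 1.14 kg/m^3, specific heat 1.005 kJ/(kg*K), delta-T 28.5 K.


Q = V_dot * rho * cp * dT
Q = 0.314 * 1.14 * 1.005 * 28.5
Q = 10.253 kW

10.253


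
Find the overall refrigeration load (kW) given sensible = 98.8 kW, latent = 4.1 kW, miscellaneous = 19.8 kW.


Q_total = Q_s + Q_l + Q_misc
Q_total = 98.8 + 4.1 + 19.8
Q_total = 122.7 kW

122.7


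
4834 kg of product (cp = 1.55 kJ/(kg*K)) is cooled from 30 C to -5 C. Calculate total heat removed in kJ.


dT = 30 - (-5) = 35 K
Q = m * cp * dT = 4834 * 1.55 * 35
Q = 262245 kJ

262245


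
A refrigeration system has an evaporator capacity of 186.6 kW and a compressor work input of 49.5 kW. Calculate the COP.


COP = Q_evap / W
COP = 186.6 / 49.5
COP = 3.77

3.77


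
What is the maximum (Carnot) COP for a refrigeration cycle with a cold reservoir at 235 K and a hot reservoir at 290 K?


dT = 290 - 235 = 55 K
COP_carnot = T_cold / dT = 235 / 55
COP_carnot = 4.273

4.273


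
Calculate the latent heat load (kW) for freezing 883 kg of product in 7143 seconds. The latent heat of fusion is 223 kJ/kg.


Q_lat = m * h_fg / t
Q_lat = 883 * 223 / 7143
Q_lat = 27.57 kW

27.57


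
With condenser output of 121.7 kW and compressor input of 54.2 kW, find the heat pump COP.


COP_hp = Q_cond / W
COP_hp = 121.7 / 54.2
COP_hp = 2.245

2.245


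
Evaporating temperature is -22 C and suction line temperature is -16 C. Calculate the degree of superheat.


Superheat = T_suction - T_evap
Superheat = -16 - (-22)
Superheat = 6 K

6


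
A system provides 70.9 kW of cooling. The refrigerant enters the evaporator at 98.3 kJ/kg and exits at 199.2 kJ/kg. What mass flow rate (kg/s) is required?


dh = 199.2 - 98.3 = 100.9 kJ/kg
m_dot = Q / dh = 70.9 / 100.9 = 0.7027 kg/s

0.7027


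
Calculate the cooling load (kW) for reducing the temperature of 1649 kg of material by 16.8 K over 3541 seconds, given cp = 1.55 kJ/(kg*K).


Q = m * cp * dT / t
Q = 1649 * 1.55 * 16.8 / 3541
Q = 12.127 kW

12.127


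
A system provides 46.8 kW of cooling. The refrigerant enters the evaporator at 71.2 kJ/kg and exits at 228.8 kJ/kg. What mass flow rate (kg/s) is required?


dh = 228.8 - 71.2 = 157.6 kJ/kg
m_dot = Q / dh = 46.8 / 157.6 = 0.297 kg/s

0.297


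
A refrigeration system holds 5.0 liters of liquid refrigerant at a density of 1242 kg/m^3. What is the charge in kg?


Charge = V * rho / 1000
Charge = 5.0 * 1242 / 1000
Charge = 6.21 kg

6.21


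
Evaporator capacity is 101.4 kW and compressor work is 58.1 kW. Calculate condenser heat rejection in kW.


Q_cond = Q_evap + W
Q_cond = 101.4 + 58.1
Q_cond = 159.5 kW

159.5


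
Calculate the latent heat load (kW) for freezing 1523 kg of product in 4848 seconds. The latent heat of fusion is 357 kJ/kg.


Q_lat = m * h_fg / t
Q_lat = 1523 * 357 / 4848
Q_lat = 112.15 kW

112.15


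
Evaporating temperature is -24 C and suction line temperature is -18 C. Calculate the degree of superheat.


Superheat = T_suction - T_evap
Superheat = -18 - (-24)
Superheat = 6 K

6


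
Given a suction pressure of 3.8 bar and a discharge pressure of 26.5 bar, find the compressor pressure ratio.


PR = P_high / P_low
PR = 26.5 / 3.8
PR = 6.974

6.974


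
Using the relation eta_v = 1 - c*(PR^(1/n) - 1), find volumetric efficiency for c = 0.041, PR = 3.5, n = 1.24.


PR^(1/n) = 3.5^(1/1.24) = 2.74640482
eta_v = 1 - 0.041 * (2.74640482 - 1)
eta_v = 0.9284

0.9284


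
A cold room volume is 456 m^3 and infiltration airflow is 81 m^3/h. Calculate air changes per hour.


ACH = flow / volume
ACH = 81 / 456
ACH = 0.178

0.178


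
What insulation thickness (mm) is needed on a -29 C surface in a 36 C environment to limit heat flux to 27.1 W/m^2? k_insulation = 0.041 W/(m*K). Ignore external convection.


dT = 36 - (-29) = 65 K
thickness = k * dT / q_max * 1000
thickness = 0.041 * 65 / 27.1 * 1000
thickness = 98.3 mm

98.3


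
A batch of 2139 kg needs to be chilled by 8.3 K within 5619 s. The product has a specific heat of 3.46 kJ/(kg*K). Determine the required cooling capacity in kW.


Q = m * cp * dT / t
Q = 2139 * 3.46 * 8.3 / 5619
Q = 10.932 kW

10.932


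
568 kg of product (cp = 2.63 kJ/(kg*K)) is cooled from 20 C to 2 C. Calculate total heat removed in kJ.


dT = 20 - (2) = 18 K
Q = m * cp * dT = 568 * 2.63 * 18
Q = 26889 kJ

26889


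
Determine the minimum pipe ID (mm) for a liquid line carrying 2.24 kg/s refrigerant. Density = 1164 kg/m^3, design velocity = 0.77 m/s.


A = m_dot / (rho * v) = 2.24 / (1164 * 0.77) = 0.002499218994 m^2
d = sqrt(4*A/pi) * 1000
d = 56.4 mm

56.4


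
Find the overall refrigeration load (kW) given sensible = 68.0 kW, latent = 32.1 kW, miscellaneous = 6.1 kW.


Q_total = Q_s + Q_l + Q_misc
Q_total = 68.0 + 32.1 + 6.1
Q_total = 106.2 kW

106.2


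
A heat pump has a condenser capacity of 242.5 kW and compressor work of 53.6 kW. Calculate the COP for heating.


COP_hp = Q_cond / W
COP_hp = 242.5 / 53.6
COP_hp = 4.524

4.524


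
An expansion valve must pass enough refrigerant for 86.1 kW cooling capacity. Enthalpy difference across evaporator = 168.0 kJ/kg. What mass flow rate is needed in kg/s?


m_dot = Q / dh
m_dot = 86.1 / 168.0
m_dot = 0.5125 kg/s

0.5125


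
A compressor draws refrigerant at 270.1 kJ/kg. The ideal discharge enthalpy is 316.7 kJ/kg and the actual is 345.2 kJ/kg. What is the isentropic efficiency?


dh_ideal = 316.7 - 270.1 = 46.6 kJ/kg
dh_actual = 345.2 - 270.1 = 75.1 kJ/kg
eta_s = dh_ideal / dh_actual = 46.6 / 75.1
eta_s = 0.6205

0.6205


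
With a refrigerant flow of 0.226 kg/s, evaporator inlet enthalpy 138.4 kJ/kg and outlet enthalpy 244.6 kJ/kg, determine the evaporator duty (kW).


dh = 244.6 - 138.4 = 106.2 kJ/kg
Q_evap = m_dot * dh = 0.226 * 106.2
Q_evap = 24.0 kW

24.0


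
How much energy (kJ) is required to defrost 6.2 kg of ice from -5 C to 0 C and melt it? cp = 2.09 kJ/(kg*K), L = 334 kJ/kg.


Sensible heat = cp * dT = 2.09 * 5 = 10.45 kJ/kg
Total per kg = 10.45 + 334 = 344.45 kJ/kg
Q = m * total = 6.2 * 344.45
Q = 2135.6 kJ

2135.6


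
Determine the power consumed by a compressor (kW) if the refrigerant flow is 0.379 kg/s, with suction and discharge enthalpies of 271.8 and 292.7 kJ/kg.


dh = 292.7 - 271.8 = 20.9 kJ/kg
W = m_dot * dh = 0.379 * 20.9 = 7.92 kW

7.92


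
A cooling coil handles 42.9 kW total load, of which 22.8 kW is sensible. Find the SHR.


SHR = Q_sensible / Q_total
SHR = 22.8 / 42.9
SHR = 0.531

0.531


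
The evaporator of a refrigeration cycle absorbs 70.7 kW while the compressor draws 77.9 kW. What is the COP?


COP = Q_evap / W
COP = 70.7 / 77.9
COP = 0.908

0.908


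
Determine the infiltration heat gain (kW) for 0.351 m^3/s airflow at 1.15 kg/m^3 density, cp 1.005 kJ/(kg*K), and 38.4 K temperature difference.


Q = V_dot * rho * cp * dT
Q = 0.351 * 1.15 * 1.005 * 38.4
Q = 15.578 kW

15.578


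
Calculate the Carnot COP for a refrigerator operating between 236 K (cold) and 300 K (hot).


dT = 300 - 236 = 64 K
COP_carnot = T_cold / dT = 236 / 64
COP_carnot = 3.688

3.688


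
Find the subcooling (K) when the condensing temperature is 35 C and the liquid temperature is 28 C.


Subcooling = T_cond - T_liquid
Subcooling = 35 - 28
Subcooling = 7 K

7


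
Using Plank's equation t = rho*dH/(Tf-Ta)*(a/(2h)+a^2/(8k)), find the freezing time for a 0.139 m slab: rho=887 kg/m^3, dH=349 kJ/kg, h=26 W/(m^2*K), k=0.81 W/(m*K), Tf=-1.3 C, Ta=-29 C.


dT = -1.3 - (-29) = 27.7 K
term1 = a/(2h) = 0.139/(2*26) = 0.002673076923
term2 = a^2/(8k) = 0.139^2/(8*0.81) = 0.002981635802
t = rho*dH*1000/dT * (term1 + term2)
t = 887*349*1000/27.7 * (0.002673076923 + 0.002981635802)
t = 63195 s

63195


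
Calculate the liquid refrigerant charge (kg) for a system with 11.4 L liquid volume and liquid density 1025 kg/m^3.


Charge = V * rho / 1000
Charge = 11.4 * 1025 / 1000
Charge = 11.69 kg

11.69


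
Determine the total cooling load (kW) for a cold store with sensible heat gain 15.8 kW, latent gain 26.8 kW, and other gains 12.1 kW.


Q_total = Q_s + Q_l + Q_misc
Q_total = 15.8 + 26.8 + 12.1
Q_total = 54.7 kW

54.7


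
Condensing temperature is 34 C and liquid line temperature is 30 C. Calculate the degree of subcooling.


Subcooling = T_cond - T_liquid
Subcooling = 34 - 30
Subcooling = 4 K

4


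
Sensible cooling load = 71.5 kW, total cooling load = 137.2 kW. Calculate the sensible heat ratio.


SHR = Q_sensible / Q_total
SHR = 71.5 / 137.2
SHR = 0.521

0.521


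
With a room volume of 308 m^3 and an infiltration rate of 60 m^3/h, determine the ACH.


ACH = flow / volume
ACH = 60 / 308
ACH = 0.195

0.195


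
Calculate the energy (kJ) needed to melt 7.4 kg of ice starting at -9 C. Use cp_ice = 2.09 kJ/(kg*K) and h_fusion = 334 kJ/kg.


Sensible heat = cp * dT = 2.09 * 9 = 18.81 kJ/kg
Total per kg = 18.81 + 334 = 352.81 kJ/kg
Q = m * total = 7.4 * 352.81
Q = 2610.8 kJ

2610.8


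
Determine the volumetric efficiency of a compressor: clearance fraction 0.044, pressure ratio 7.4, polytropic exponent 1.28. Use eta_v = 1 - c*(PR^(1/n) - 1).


PR^(1/n) = 7.4^(1/1.28) = 4.77625253
eta_v = 1 - 0.044 * (4.77625253 - 1)
eta_v = 0.8338

0.8338


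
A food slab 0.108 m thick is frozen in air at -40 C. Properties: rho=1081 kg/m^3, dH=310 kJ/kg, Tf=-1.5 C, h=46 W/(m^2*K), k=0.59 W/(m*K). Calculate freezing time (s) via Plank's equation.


dT = -1.5 - (-40) = 38.5 K
term1 = a/(2h) = 0.108/(2*46) = 0.001173913043
term2 = a^2/(8k) = 0.108^2/(8*0.59) = 0.002471186441
t = rho*dH*1000/dT * (term1 + term2)
t = 1081*310*1000/38.5 * (0.001173913043 + 0.002471186441)
t = 31728 s

31728


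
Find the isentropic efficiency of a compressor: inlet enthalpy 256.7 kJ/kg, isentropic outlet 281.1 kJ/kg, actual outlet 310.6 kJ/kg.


dh_ideal = 281.1 - 256.7 = 24.4 kJ/kg
dh_actual = 310.6 - 256.7 = 53.9 kJ/kg
eta_s = dh_ideal / dh_actual = 24.4 / 53.9
eta_s = 0.4527

0.4527


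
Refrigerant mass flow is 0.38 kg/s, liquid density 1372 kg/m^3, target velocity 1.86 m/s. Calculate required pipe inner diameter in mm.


A = m_dot / (rho * v) = 0.38 / (1372 * 1.86) = 0.0001489074893 m^2
d = sqrt(4*A/pi) * 1000
d = 13.8 mm

13.8


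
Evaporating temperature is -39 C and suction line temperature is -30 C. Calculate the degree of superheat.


Superheat = T_suction - T_evap
Superheat = -30 - (-39)
Superheat = 9 K

9


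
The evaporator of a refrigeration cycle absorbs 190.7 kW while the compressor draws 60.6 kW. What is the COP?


COP = Q_evap / W
COP = 190.7 / 60.6
COP = 3.147

3.147


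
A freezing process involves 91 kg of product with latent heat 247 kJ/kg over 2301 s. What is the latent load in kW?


Q_lat = m * h_fg / t
Q_lat = 91 * 247 / 2301
Q_lat = 9.77 kW

9.77


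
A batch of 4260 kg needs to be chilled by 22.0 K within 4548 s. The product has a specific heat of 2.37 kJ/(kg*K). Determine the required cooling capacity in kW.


Q = m * cp * dT / t
Q = 4260 * 2.37 * 22.0 / 4548
Q = 48.838 kW

48.838


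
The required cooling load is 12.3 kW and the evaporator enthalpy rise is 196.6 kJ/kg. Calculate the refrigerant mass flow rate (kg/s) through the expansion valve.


m_dot = Q / dh
m_dot = 12.3 / 196.6
m_dot = 0.0626 kg/s

0.0626


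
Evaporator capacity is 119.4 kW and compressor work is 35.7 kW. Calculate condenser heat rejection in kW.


Q_cond = Q_evap + W
Q_cond = 119.4 + 35.7
Q_cond = 155.1 kW

155.1


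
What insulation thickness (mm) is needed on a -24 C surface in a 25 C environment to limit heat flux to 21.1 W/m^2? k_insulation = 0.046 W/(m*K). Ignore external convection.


dT = 25 - (-24) = 49 K
thickness = k * dT / q_max * 1000
thickness = 0.046 * 49 / 21.1 * 1000
thickness = 106.8 mm

106.8


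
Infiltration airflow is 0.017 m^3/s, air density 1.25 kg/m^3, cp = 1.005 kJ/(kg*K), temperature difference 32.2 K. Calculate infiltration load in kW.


Q = V_dot * rho * cp * dT
Q = 0.017 * 1.25 * 1.005 * 32.2
Q = 0.688 kW

0.688


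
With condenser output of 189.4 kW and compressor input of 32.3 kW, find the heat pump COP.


COP_hp = Q_cond / W
COP_hp = 189.4 / 32.3
COP_hp = 5.864

5.864


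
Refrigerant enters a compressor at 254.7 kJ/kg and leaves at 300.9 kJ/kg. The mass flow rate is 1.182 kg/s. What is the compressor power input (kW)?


dh = 300.9 - 254.7 = 46.2 kJ/kg
W = m_dot * dh = 1.182 * 46.2 = 54.61 kW

54.61


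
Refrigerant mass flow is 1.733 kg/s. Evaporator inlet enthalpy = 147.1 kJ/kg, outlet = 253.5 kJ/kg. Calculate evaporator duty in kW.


dh = 253.5 - 147.1 = 106.4 kJ/kg
Q_evap = m_dot * dh = 1.733 * 106.4
Q_evap = 184.39 kW

184.39


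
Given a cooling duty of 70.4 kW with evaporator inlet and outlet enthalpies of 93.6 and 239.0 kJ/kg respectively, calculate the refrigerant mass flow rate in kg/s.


dh = 239.0 - 93.6 = 145.4 kJ/kg
m_dot = Q / dh = 70.4 / 145.4 = 0.4842 kg/s

0.4842


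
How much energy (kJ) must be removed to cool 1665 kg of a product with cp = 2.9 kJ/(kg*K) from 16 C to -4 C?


dT = 16 - (-4) = 20 K
Q = m * cp * dT = 1665 * 2.9 * 20
Q = 96570 kJ

96570


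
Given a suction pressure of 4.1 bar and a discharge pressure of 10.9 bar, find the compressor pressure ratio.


PR = P_high / P_low
PR = 10.9 / 4.1
PR = 2.659

2.659


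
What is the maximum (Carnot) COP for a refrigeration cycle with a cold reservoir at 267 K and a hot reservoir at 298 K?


dT = 298 - 267 = 31 K
COP_carnot = T_cold / dT = 267 / 31
COP_carnot = 8.613

8.613


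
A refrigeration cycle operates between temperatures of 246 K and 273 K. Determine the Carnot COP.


dT = 273 - 246 = 27 K
COP_carnot = T_cold / dT = 246 / 27
COP_carnot = 9.111

9.111


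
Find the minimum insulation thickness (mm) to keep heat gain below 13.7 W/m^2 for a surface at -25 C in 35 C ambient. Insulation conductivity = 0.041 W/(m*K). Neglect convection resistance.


dT = 35 - (-25) = 60 K
thickness = k * dT / q_max * 1000
thickness = 0.041 * 60 / 13.7 * 1000
thickness = 179.6 mm

179.6


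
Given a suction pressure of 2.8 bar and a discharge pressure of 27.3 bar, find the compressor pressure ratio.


PR = P_high / P_low
PR = 27.3 / 2.8
PR = 9.75

9.75


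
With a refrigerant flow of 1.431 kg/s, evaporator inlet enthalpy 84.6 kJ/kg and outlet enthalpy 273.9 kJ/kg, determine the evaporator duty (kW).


dh = 273.9 - 84.6 = 189.3 kJ/kg
Q_evap = m_dot * dh = 1.431 * 189.3
Q_evap = 270.89 kW

270.89


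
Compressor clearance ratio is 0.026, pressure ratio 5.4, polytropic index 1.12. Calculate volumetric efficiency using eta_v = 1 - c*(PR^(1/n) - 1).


PR^(1/n) = 5.4^(1/1.12) = 4.50736782
eta_v = 1 - 0.026 * (4.50736782 - 1)
eta_v = 0.9088

0.9088


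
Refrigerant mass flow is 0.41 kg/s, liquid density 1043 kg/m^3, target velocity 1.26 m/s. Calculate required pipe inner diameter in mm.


A = m_dot / (rho * v) = 0.41 / (1043 * 1.26) = 0.0003119816159 m^2
d = sqrt(4*A/pi) * 1000
d = 19.9 mm

19.9


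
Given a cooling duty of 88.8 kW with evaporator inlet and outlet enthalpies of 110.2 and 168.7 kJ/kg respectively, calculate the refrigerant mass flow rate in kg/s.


dh = 168.7 - 110.2 = 58.5 kJ/kg
m_dot = Q / dh = 88.8 / 58.5 = 1.5179 kg/s

1.5179


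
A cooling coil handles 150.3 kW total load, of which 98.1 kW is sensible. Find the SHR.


SHR = Q_sensible / Q_total
SHR = 98.1 / 150.3
SHR = 0.653

0.653


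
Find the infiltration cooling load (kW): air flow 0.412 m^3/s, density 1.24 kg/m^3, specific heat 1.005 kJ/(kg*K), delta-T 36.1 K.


Q = V_dot * rho * cp * dT
Q = 0.412 * 1.24 * 1.005 * 36.1
Q = 18.535 kW

18.535


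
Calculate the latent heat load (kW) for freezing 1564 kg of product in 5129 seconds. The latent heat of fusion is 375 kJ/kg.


Q_lat = m * h_fg / t
Q_lat = 1564 * 375 / 5129
Q_lat = 114.35 kW

114.35


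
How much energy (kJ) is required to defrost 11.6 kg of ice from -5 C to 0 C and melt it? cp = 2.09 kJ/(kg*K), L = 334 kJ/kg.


Sensible heat = cp * dT = 2.09 * 5 = 10.45 kJ/kg
Total per kg = 10.45 + 334 = 344.45 kJ/kg
Q = m * total = 11.6 * 344.45
Q = 3995.6 kJ

3995.6


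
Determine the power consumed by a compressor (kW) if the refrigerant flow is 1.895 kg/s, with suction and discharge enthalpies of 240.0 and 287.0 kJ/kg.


dh = 287.0 - 240.0 = 47.0 kJ/kg
W = m_dot * dh = 1.895 * 47.0 = 89.07 kW

89.07


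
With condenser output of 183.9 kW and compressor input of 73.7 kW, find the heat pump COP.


COP_hp = Q_cond / W
COP_hp = 183.9 / 73.7
COP_hp = 2.495

2.495


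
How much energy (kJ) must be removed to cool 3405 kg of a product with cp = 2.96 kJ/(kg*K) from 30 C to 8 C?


dT = 30 - (8) = 22 K
Q = m * cp * dT = 3405 * 2.96 * 22
Q = 221734 kJ

221734


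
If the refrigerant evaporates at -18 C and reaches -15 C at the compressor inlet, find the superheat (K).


Superheat = T_suction - T_evap
Superheat = -15 - (-18)
Superheat = 3 K

3


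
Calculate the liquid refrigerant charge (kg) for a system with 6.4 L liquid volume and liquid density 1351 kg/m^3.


Charge = V * rho / 1000
Charge = 6.4 * 1351 / 1000
Charge = 8.65 kg

8.65


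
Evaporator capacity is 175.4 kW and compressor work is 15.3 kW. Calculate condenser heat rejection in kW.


Q_cond = Q_evap + W
Q_cond = 175.4 + 15.3
Q_cond = 190.7 kW

190.7


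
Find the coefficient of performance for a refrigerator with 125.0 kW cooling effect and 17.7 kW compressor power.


COP = Q_evap / W
COP = 125.0 / 17.7
COP = 7.062

7.062


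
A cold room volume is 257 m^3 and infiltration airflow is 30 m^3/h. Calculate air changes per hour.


ACH = flow / volume
ACH = 30 / 257
ACH = 0.117

0.117


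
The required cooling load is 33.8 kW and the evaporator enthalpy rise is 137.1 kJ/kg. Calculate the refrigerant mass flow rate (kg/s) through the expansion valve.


m_dot = Q / dh
m_dot = 33.8 / 137.1
m_dot = 0.2465 kg/s

0.2465


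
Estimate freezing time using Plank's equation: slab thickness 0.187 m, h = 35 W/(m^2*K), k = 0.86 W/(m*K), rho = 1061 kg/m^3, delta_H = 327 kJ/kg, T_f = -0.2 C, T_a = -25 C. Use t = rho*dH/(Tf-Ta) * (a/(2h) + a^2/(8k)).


dT = -0.2 - (-25) = 24.8 K
term1 = a/(2h) = 0.187/(2*35) = 0.002671428571
term2 = a^2/(8k) = 0.187^2/(8*0.86) = 0.005082703488
t = rho*dH*1000/dT * (term1 + term2)
t = 1061*327*1000/24.8 * (0.002671428571 + 0.005082703488)
t = 108479 s

108479


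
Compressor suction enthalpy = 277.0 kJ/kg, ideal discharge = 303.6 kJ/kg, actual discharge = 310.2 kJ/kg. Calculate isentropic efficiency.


dh_ideal = 303.6 - 277.0 = 26.6 kJ/kg
dh_actual = 310.2 - 277.0 = 33.2 kJ/kg
eta_s = dh_ideal / dh_actual = 26.6 / 33.2
eta_s = 0.8012

0.8012


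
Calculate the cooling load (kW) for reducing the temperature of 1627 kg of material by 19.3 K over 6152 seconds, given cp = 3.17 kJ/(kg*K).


Q = m * cp * dT / t
Q = 1627 * 3.17 * 19.3 / 6152
Q = 16.18 kW

16.18


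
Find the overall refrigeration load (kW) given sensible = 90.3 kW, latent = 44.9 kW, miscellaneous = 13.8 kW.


Q_total = Q_s + Q_l + Q_misc
Q_total = 90.3 + 44.9 + 13.8
Q_total = 149.0 kW

149.0


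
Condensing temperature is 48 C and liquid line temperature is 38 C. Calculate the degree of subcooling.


Subcooling = T_cond - T_liquid
Subcooling = 48 - 38
Subcooling = 10 K

10


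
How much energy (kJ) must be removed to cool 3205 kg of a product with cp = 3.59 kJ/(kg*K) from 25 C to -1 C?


dT = 25 - (-1) = 26 K
Q = m * cp * dT = 3205 * 3.59 * 26
Q = 299155 kJ

299155


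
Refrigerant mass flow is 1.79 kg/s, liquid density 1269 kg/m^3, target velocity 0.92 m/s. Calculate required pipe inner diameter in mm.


A = m_dot / (rho * v) = 1.79 / (1269 * 0.92) = 0.001533216843 m^2
d = sqrt(4*A/pi) * 1000
d = 44.2 mm

44.2


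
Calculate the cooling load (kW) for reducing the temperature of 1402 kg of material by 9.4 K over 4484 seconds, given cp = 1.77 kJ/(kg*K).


Q = m * cp * dT / t
Q = 1402 * 1.77 * 9.4 / 4484
Q = 5.202 kW

5.202


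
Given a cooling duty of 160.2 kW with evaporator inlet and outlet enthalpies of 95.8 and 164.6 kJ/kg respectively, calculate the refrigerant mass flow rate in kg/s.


dh = 164.6 - 95.8 = 68.8 kJ/kg
m_dot = Q / dh = 160.2 / 68.8 = 2.3285 kg/s

2.3285


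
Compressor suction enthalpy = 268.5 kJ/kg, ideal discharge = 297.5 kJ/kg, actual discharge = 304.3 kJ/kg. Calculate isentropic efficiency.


dh_ideal = 297.5 - 268.5 = 29.0 kJ/kg
dh_actual = 304.3 - 268.5 = 35.8 kJ/kg
eta_s = dh_ideal / dh_actual = 29.0 / 35.8
eta_s = 0.8101

0.8101


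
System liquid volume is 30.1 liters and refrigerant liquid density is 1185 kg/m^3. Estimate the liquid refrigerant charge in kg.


Charge = V * rho / 1000
Charge = 30.1 * 1185 / 1000
Charge = 35.67 kg

35.67


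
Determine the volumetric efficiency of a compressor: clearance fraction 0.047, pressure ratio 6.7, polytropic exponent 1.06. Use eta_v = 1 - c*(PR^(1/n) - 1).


PR^(1/n) = 6.7^(1/1.06) = 6.01611115
eta_v = 1 - 0.047 * (6.01611115 - 1)
eta_v = 0.7642

0.7642


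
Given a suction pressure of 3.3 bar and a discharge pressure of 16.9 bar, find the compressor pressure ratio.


PR = P_high / P_low
PR = 16.9 / 3.3
PR = 5.121

5.121


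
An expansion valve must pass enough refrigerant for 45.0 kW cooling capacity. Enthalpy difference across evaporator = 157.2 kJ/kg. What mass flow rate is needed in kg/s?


m_dot = Q / dh
m_dot = 45.0 / 157.2
m_dot = 0.2863 kg/s

0.2863


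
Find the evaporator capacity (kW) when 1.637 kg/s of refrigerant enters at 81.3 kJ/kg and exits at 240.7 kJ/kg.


dh = 240.7 - 81.3 = 159.4 kJ/kg
Q_evap = m_dot * dh = 1.637 * 159.4
Q_evap = 260.94 kW

260.94


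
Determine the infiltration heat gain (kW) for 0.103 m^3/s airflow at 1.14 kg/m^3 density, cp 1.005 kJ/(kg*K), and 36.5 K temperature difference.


Q = V_dot * rho * cp * dT
Q = 0.103 * 1.14 * 1.005 * 36.5
Q = 4.307 kW

4.307


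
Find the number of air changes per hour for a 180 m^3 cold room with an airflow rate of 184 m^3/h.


ACH = flow / volume
ACH = 184 / 180
ACH = 1.022

1.022


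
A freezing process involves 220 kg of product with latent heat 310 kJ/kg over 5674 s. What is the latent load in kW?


Q_lat = m * h_fg / t
Q_lat = 220 * 310 / 5674
Q_lat = 12.02 kW

12.02


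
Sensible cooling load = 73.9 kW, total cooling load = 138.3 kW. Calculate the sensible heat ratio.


SHR = Q_sensible / Q_total
SHR = 73.9 / 138.3
SHR = 0.534

0.534


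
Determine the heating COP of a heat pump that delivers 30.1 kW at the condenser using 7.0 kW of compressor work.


COP_hp = Q_cond / W
COP_hp = 30.1 / 7.0
COP_hp = 4.3

4.3


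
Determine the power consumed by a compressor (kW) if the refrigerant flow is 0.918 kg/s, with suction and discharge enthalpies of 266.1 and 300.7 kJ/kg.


dh = 300.7 - 266.1 = 34.6 kJ/kg
W = m_dot * dh = 0.918 * 34.6 = 31.76 kW

31.76


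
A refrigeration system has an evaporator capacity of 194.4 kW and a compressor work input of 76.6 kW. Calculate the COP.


COP = Q_evap / W
COP = 194.4 / 76.6
COP = 2.538

2.538


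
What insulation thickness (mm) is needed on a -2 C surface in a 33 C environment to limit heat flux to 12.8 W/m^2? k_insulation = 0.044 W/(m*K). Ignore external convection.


dT = 33 - (-2) = 35 K
thickness = k * dT / q_max * 1000
thickness = 0.044 * 35 / 12.8 * 1000
thickness = 120.3 mm

120.3


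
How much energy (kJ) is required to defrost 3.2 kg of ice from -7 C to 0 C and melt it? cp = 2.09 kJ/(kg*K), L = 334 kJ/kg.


Sensible heat = cp * dT = 2.09 * 7 = 14.63 kJ/kg
Total per kg = 14.63 + 334 = 348.63 kJ/kg
Q = m * total = 3.2 * 348.63
Q = 1115.6 kJ

1115.6
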